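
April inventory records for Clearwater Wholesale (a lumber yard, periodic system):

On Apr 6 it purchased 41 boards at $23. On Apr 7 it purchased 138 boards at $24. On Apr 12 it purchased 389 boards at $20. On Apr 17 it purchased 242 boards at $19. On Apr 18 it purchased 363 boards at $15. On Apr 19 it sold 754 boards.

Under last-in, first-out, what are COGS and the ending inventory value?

COGS = $13,023; ending inventory = $9,055

Apr 19, 754 sold [LIFO — newest first]: 363 @ $15 + 242 @ $19 + 149 @ $20 = $13,023
Ending inventory: 41 @ $23 + 138 @ $24 + 240 @ $20 = $9,055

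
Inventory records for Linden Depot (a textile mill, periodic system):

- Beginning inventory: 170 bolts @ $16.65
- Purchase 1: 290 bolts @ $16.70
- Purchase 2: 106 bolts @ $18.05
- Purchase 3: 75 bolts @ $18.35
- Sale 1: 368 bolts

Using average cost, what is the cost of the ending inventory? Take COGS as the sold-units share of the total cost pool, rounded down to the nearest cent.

Ending inventory = $4,669.14

Sale 1, sell 368: 368/641 × $10,963.05 → $6,293.91
Ending inventory (cost pool remaining) = $4,669.14
Check: goods available $10,963.05 = COGS $6,293.91 + ending $4,669.14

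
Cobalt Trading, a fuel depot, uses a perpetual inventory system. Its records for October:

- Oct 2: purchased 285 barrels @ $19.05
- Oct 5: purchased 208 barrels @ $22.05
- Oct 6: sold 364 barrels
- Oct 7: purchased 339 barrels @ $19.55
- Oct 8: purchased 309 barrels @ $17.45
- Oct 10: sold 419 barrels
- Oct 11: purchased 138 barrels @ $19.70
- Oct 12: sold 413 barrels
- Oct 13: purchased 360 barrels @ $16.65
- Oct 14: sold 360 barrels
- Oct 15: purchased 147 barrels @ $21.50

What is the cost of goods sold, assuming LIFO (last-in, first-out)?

COGS = $29,166.60

Oct 6, 364 sold [LIFO — newest first]: 208 @ $22.05 + 156 @ $19.05 = $7,558.20
Oct 10, 419 sold [LIFO — newest first]: 309 @ $17.45 + 110 @ $19.55 = $7,542.55
Oct 12, 413 sold [LIFO — newest first]: 138 @ $19.70 + 229 @ $19.55 + 46 @ $19.05 = $8,071.85
Oct 14, 360 sold [LIFO — newest first]: 360 @ $16.65 = $5,994.00
Total COGS = $7,558.20 + $7,542.55 + $8,071.85 + $5,994.00 = $29,166.60
Ending inventory: 83 @ $19.05 + 147 @ $21.50 = $4,741.65
Check: goods available $33,908.25 = COGS $29,166.60 + ending $4,741.65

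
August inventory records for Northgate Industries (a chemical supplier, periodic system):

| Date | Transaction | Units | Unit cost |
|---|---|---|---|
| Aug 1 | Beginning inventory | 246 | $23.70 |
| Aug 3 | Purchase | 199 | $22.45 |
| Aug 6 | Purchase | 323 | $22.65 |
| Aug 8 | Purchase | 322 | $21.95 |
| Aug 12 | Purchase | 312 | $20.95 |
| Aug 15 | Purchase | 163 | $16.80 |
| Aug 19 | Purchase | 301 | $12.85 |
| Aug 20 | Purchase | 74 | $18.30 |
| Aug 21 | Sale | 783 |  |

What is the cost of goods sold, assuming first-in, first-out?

COGS = $17,942.95

Aug 21, 783 sold [FIFO — oldest first]: 246 @ $23.70 + 199 @ $22.45 + 323 @ $22.65 + 15 @ $21.95 = $17,942.95
Ending inventory: 307 @ $21.95 + 312 @ $20.95 + 163 @ $16.80 + 301 @ $12.85 + 74 @ $18.30 = $21,235.50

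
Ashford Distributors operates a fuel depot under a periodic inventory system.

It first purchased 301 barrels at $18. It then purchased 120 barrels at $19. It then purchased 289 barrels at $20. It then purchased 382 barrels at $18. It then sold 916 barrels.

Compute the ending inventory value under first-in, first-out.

Ending inventory = $3,168

Sale 1 (916) [FIFO — oldest first]: 301 @ $18 + 120 @ $19 + 289 @ $20 + 206 @ $18 = $17,186
Ending inventory: 176 @ $18 = $3,168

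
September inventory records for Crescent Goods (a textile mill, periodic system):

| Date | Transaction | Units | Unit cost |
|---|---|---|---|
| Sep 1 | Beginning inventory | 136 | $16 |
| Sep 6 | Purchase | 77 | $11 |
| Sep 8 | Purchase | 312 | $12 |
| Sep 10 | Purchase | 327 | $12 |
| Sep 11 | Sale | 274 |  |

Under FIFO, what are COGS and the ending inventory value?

Sep 11, 274 sold [FIFO — oldest first]: 136 @ $16 + 77 @ $11 + 61 @ $12 = $3,755
Ending inventory: 251 @ $12 + 327 @ $12 = $6,936

COGS = $3,755; ending inventory = $6,936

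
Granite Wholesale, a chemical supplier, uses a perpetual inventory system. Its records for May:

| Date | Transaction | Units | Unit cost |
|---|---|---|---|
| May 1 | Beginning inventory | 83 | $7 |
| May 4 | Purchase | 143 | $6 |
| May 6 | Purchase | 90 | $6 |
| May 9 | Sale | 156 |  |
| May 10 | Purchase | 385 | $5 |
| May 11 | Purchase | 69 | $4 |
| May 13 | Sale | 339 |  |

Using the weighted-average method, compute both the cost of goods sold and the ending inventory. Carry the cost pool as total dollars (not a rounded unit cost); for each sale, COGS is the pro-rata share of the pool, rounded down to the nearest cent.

COGS = $2,745.41; ending inventory = $1,434.59

After May 1: 83 on hand, pool $581.00 (≈ $7.0000 each)
After May 4: 226 on hand, pool $1,439.00 (≈ $6.3673 each)
After May 6: 316 on hand, pool $1,979.00 (≈ $6.2627 each)
May 9, sell 156: 156/316 × $1,979.00 → $976.97
After May 10: 545 on hand, pool $2,927.03 (≈ $5.3707 each)
After May 11: 614 on hand, pool $3,203.03 (≈ $5.2167 each)
May 13, sell 339: 339/614 × $3,203.03 → $1,768.44
Total COGS = $976.97 + $1,768.44 = $2,745.41
Ending inventory (cost pool remaining) = $1,434.59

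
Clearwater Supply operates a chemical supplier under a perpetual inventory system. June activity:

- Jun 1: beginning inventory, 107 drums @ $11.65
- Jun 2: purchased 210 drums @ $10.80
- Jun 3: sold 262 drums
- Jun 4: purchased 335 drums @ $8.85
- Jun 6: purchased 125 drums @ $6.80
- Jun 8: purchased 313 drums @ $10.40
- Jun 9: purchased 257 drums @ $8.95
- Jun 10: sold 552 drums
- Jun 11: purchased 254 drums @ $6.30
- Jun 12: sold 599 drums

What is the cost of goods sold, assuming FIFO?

COGS = $13,300.45

Jun 3, 262 sold [FIFO — oldest first]: 107 @ $11.65 + 155 @ $10.80 = $2,920.55
Jun 10, 552 sold [FIFO — oldest first]: 55 @ $10.80 + 335 @ $8.85 + 125 @ $6.80 + 37 @ $10.40 = $4,793.55
Jun 12, 599 sold [FIFO — oldest first]: 276 @ $10.40 + 257 @ $8.95 + 66 @ $6.30 = $5,586.35
Total COGS = $2,920.55 + $4,793.55 + $5,586.35 = $13,300.45
Ending inventory: 188 @ $6.30 = $1,184.40
Check: goods available $14,484.85 = COGS $13,300.45 + ending $1,184.40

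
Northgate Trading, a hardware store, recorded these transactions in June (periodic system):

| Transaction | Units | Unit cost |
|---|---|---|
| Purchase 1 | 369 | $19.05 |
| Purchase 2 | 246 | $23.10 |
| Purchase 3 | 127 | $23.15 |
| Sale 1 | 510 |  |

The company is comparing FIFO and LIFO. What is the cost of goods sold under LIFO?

COGS = $11,232.50

FIFO COGS: 369 @ $19.05 + 141 @ $23.10 = $10,286.55
LIFO COGS: 127 @ $23.15 + 246 @ $23.10 + 137 @ $19.05 = $11,232.50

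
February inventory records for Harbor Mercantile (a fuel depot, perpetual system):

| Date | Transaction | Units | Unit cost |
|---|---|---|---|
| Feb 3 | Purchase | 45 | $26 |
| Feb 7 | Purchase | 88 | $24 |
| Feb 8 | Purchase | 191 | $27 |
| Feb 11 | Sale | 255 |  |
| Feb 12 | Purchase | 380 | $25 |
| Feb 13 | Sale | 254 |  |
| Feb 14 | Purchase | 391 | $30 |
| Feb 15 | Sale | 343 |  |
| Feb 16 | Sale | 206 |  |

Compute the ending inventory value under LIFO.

Ending inventory = $962

Feb 11, 255 sold [LIFO — newest first]: 191 @ $27 + 64 @ $24 = $6,693
Feb 13, 254 sold [LIFO — newest first]: 254 @ $25 = $6,350
Feb 15, 343 sold [LIFO — newest first]: 343 @ $30 = $10,290
Feb 16, 206 sold [LIFO — newest first]: 48 @ $30 + 126 @ $25 + 24 @ $24 + 8 @ $26 = $5,374
Total COGS = $6,693 + $6,350 + $10,290 + $5,374 = $28,707
Ending inventory: 37 @ $26 = $962
Check: goods available $29,669 = COGS $28,707 + ending $962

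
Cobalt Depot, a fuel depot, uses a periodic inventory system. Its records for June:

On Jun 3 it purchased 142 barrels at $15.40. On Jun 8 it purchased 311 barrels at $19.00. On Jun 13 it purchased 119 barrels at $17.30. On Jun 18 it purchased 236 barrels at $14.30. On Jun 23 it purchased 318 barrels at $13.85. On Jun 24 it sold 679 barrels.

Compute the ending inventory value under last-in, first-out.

Jun 24, 679 sold [LIFO — newest first]: 318 @ $13.85 + 236 @ $14.30 + 119 @ $17.30 + 6 @ $19.00 = $9,951.80
Ending inventory: 142 @ $15.40 + 305 @ $19.00 = $7,981.80
Check: goods available $17,933.60 = COGS $9,951.80 + ending $7,981.80

Ending inventory = $7,981.80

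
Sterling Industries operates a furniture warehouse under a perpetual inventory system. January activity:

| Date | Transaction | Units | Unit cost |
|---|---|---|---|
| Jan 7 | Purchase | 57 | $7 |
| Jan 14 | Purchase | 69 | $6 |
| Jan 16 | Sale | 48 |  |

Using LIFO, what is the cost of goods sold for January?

COGS = $288

Jan 16, 48 sold [LIFO — newest first]: 48 @ $6 = $288
Ending inventory: 57 @ $7 + 21 @ $6 = $525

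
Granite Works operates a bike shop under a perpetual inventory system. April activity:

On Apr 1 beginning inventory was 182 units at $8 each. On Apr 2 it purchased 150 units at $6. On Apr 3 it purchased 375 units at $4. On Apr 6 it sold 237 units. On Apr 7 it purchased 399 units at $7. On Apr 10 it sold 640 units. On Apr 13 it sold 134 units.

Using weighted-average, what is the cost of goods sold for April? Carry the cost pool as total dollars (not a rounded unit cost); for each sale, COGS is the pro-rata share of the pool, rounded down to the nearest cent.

COGS = $6,063.43

After Apr 1: 182 on hand, pool $1,456.00 (≈ $8.0000 each)
After Apr 2: 332 on hand, pool $2,356.00 (≈ $7.0964 each)
After Apr 3: 707 on hand, pool $3,856.00 (≈ $5.4540 each)
Apr 6, sell 237: 237/707 × $3,856.00 → $1,292.60
After Apr 7: 869 on hand, pool $5,356.40 (≈ $6.1639 each)
Apr 10, sell 640: 640/869 × $5,356.40 → $3,944.87
Apr 13, sell 134: 134/229 × $1,411.53 → $825.96
Total COGS = $1,292.60 + $3,944.87 + $825.96 = $6,063.43
Ending inventory (cost pool remaining) = $585.57
Check: goods available $6,649.00 = COGS $6,063.43 + ending $585.57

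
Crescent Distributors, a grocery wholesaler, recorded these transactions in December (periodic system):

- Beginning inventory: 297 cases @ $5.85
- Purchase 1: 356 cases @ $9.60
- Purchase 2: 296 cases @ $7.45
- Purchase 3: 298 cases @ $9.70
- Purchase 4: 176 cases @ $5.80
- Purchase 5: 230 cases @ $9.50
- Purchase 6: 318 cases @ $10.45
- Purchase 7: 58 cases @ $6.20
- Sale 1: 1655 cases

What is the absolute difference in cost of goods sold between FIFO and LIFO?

FIFO COGS: 297 @ $5.85 + 356 @ $9.60 + 296 @ $7.45 + 298 @ $9.70 + 176 @ $5.80 + 230 @ $9.50 + 2 @ $10.45 = $13,477.55
LIFO COGS: 58 @ $6.20 + 318 @ $10.45 + 230 @ $9.50 + 176 @ $5.80 + 298 @ $9.70 + 296 @ $7.45 + 279 @ $9.60 = $14,662.70
Difference = |$13,477.55 − $14,662.70| = $1,185.15

$1,185.15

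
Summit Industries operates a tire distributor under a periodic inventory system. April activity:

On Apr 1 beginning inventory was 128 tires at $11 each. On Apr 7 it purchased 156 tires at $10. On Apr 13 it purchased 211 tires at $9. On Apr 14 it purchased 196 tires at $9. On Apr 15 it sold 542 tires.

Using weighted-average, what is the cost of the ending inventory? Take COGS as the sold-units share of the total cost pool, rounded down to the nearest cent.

Apr 15, sell 542: 542/691 × $6,631.00 → $5,201.16
Ending inventory (cost pool remaining) = $1,429.84
Check: goods available $6,631.00 = COGS $5,201.16 + ending $1,429.84

Ending inventory = $1,429.84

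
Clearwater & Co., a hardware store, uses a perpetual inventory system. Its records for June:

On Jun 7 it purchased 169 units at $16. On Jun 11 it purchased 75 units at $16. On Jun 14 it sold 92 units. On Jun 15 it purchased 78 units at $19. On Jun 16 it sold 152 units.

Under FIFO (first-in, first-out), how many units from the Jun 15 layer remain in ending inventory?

Jun 14, 92 sold [FIFO — oldest first]: 92 @ $16 = $1,472
Jun 16, 152 sold [FIFO — oldest first]: 77 @ $16 + 75 @ $16 = $2,432
Total COGS = $1,472 + $2,432 = $3,904
Ending inventory: 78 @ $19 = $1,482

78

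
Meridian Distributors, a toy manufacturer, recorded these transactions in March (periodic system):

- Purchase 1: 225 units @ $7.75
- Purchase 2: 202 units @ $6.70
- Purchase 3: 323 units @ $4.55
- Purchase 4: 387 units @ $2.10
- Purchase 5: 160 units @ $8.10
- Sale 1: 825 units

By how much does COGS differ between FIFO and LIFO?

$1,350.70

FIFO COGS: 225 @ $7.75 + 202 @ $6.70 + 323 @ $4.55 + 75 @ $2.10 = $4,724.30
LIFO COGS: 160 @ $8.10 + 387 @ $2.10 + 278 @ $4.55 = $3,373.60
Difference = |$4,724.30 − $3,373.60| = $1,350.70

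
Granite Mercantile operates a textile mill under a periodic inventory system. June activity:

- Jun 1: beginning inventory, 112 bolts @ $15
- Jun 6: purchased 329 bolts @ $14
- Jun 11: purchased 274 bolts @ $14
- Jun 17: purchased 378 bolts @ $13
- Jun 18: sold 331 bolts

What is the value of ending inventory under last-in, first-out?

Ending inventory = $10,733

Jun 18, 331 sold [LIFO — newest first]: 331 @ $13 = $4,303
Ending inventory: 112 @ $15 + 329 @ $14 + 274 @ $14 + 47 @ $13 = $10,733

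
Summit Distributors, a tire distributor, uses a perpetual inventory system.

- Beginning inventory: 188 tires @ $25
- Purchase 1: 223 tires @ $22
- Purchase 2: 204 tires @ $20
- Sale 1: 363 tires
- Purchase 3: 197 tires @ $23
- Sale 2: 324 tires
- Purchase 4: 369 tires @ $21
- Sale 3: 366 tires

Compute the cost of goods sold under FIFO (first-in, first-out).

COGS = $23,278

Sale 1 (363) [FIFO — oldest first]: 188 @ $25 + 175 @ $22 = $8,550
Sale 2 (324) [FIFO — oldest first]: 48 @ $22 + 204 @ $20 + 72 @ $23 = $6,792
Sale 3 (366) [FIFO — oldest first]: 125 @ $23 + 241 @ $21 = $7,936
Total COGS = $8,550 + $6,792 + $7,936 = $23,278
Ending inventory: 128 @ $21 = $2,688
Check: goods available $25,966 = COGS $23,278 + ending $2,688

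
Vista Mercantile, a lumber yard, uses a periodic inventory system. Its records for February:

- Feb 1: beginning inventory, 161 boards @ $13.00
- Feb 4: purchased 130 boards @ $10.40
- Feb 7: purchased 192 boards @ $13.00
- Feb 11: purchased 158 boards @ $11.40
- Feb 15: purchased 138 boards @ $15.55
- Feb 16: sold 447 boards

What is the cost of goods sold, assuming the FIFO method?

COGS = $5,473.00

Feb 16, 447 sold [FIFO — oldest first]: 161 @ $13.00 + 130 @ $10.40 + 156 @ $13.00 = $5,473.00
Ending inventory: 36 @ $13.00 + 158 @ $11.40 + 138 @ $15.55 = $4,415.10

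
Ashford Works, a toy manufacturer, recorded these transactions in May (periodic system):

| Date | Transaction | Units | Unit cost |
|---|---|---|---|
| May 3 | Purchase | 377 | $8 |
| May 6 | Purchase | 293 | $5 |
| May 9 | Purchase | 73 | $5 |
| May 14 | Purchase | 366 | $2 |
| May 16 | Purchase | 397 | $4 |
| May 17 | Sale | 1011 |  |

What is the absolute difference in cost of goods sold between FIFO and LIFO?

$1,822

FIFO COGS: 377 @ $8 + 293 @ $5 + 73 @ $5 + 268 @ $2 = $5,382
LIFO COGS: 397 @ $4 + 366 @ $2 + 73 @ $5 + 175 @ $5 = $3,560
Difference = |$5,382 − $3,560| = $1,822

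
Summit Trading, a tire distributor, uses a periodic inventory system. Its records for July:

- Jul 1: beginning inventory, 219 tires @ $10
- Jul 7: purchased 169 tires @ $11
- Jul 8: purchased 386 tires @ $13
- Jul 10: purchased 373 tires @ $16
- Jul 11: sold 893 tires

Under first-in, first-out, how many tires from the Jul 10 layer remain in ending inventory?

Jul 11, 893 sold [FIFO — oldest first]: 219 @ $10 + 169 @ $11 + 386 @ $13 + 119 @ $16 = $10,971
Ending inventory: 254 @ $16 = $4,064

254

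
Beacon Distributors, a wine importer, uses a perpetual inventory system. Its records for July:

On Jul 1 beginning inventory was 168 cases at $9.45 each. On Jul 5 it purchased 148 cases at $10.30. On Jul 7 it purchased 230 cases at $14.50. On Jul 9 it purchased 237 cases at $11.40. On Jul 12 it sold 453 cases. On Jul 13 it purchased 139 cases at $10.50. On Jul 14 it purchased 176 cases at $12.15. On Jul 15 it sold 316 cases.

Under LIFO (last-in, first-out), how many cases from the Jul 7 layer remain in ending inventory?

13

Jul 12, 453 sold [LIFO — newest first]: 237 @ $11.40 + 216 @ $14.50 = $5,833.80
Jul 15, 316 sold [LIFO — newest first]: 176 @ $12.15 + 139 @ $10.50 + 1 @ $14.50 = $3,612.40
Total COGS = $5,833.80 + $3,612.40 = $9,446.20
Ending inventory: 168 @ $9.45 + 148 @ $10.30 + 13 @ $14.50 = $3,300.50
Check: goods available $12,746.70 = COGS $9,446.20 + ending $3,300.50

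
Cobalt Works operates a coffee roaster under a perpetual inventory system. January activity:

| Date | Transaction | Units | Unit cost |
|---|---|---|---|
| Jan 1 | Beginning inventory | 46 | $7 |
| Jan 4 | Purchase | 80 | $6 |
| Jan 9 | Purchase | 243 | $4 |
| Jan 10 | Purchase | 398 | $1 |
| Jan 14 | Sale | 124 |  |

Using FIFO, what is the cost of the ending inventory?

Jan 14, 124 sold [FIFO — oldest first]: 46 @ $7 + 78 @ $6 = $790
Ending inventory: 2 @ $6 + 243 @ $4 + 398 @ $1 = $1,382

Ending inventory = $1,382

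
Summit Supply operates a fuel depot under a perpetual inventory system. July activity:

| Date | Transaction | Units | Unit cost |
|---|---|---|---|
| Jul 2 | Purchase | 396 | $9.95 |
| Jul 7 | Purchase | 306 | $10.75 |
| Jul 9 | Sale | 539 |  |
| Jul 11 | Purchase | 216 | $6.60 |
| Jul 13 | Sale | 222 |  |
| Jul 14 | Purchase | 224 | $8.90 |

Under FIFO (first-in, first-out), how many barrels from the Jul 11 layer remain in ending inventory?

Jul 9, 539 sold [FIFO — oldest first]: 396 @ $9.95 + 143 @ $10.75 = $5,477.45
Jul 13, 222 sold [FIFO — oldest first]: 163 @ $10.75 + 59 @ $6.60 = $2,141.65
Total COGS = $5,477.45 + $2,141.65 = $7,619.10
Ending inventory: 157 @ $6.60 + 224 @ $8.90 = $3,029.80

157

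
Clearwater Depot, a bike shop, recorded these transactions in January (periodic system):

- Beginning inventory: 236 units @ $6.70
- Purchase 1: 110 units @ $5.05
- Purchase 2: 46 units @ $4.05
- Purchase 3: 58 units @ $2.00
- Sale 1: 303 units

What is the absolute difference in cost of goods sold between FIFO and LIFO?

$465.45

FIFO COGS: 236 @ $6.70 + 67 @ $5.05 = $1,919.55
LIFO COGS: 58 @ $2.00 + 46 @ $4.05 + 110 @ $5.05 + 89 @ $6.70 = $1,454.10
Difference = |$1,919.55 − $1,454.10| = $465.45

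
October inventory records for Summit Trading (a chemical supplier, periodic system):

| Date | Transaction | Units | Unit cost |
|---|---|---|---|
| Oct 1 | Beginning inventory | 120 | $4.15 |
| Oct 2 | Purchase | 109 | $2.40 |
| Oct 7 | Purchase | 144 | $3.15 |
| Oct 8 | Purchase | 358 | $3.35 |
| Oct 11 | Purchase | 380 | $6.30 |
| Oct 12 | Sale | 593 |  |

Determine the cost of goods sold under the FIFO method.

Oct 12, 593 sold [FIFO — oldest first]: 120 @ $4.15 + 109 @ $2.40 + 144 @ $3.15 + 220 @ $3.35 = $1,950.20
Ending inventory: 138 @ $3.35 + 380 @ $6.30 = $2,856.30
Check: goods available $4,806.50 = COGS $1,950.20 + ending $2,856.30

COGS = $1,950.20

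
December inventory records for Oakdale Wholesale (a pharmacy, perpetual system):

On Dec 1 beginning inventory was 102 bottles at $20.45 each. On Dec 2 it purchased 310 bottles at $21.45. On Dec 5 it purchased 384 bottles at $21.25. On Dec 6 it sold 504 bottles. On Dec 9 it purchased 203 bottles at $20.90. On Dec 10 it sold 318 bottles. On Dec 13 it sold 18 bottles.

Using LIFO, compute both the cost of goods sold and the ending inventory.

COGS = $17,829.55; ending inventory = $3,308.55

Dec 6, 504 sold [LIFO — newest first]: 384 @ $21.25 + 120 @ $21.45 = $10,734.00
Dec 10, 318 sold [LIFO — newest first]: 203 @ $20.90 + 115 @ $21.45 = $6,709.45
Dec 13, 18 sold [LIFO — newest first]: 18 @ $21.45 = $386.10
Total COGS = $10,734.00 + $6,709.45 + $386.10 = $17,829.55
Ending inventory: 102 @ $20.45 + 57 @ $21.45 = $3,308.55
Check: goods available $21,138.10 = COGS $17,829.55 + ending $3,308.55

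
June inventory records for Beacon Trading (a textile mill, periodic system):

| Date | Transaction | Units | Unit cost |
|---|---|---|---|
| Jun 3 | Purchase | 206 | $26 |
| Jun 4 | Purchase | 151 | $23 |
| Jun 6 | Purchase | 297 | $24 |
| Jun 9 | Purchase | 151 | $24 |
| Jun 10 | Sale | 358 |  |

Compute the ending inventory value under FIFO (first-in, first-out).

Ending inventory = $10,728

Jun 10, 358 sold [FIFO — oldest first]: 206 @ $26 + 151 @ $23 + 1 @ $24 = $8,853
Ending inventory: 296 @ $24 + 151 @ $24 = $10,728
Check: goods available $19,581 = COGS $8,853 + ending $10,728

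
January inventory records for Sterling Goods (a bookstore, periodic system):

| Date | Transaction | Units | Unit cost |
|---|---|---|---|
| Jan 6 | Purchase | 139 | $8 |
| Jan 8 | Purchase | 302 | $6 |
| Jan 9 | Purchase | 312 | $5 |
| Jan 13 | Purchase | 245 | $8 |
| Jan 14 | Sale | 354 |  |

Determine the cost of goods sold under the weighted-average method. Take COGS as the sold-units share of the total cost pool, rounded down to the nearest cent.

COGS = $2,285.74

Jan 14, sell 354: 354/998 × $6,444.00 → $2,285.74
Ending inventory (cost pool remaining) = $4,158.26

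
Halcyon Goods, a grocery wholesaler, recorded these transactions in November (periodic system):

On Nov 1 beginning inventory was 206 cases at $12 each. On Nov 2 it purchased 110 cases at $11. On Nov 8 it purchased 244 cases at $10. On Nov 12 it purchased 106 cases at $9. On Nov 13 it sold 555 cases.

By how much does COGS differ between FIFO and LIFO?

$328

FIFO COGS: 206 @ $12 + 110 @ $11 + 239 @ $10 = $6,072
LIFO COGS: 106 @ $9 + 244 @ $10 + 110 @ $11 + 95 @ $12 = $5,744
Difference = |$6,072 − $5,744| = $328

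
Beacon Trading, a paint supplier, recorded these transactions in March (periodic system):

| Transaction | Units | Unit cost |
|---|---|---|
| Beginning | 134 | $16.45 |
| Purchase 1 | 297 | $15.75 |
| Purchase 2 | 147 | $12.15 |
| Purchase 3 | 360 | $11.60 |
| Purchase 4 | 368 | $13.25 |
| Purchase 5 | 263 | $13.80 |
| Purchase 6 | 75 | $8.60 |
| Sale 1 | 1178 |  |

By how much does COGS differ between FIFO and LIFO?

$1,336.90

FIFO COGS: 134 @ $16.45 + 297 @ $15.75 + 147 @ $12.15 + 360 @ $11.60 + 240 @ $13.25 = $16,024.10
LIFO COGS: 75 @ $8.60 + 263 @ $13.80 + 368 @ $13.25 + 360 @ $11.60 + 112 @ $12.15 = $14,687.20
Difference = |$16,024.10 − $14,687.20| = $1,336.90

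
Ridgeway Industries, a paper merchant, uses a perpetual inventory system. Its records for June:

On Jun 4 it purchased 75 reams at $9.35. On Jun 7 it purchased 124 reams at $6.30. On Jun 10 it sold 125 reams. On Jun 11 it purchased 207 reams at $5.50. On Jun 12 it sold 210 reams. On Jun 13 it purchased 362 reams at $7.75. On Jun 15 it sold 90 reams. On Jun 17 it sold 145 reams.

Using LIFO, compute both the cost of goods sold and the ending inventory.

COGS = $3,778.35; ending inventory = $1,648.10

Jun 10, 125 sold [LIFO — newest first]: 124 @ $6.30 + 1 @ $9.35 = $790.55
Jun 12, 210 sold [LIFO — newest first]: 207 @ $5.50 + 3 @ $9.35 = $1,166.55
Jun 15, 90 sold [LIFO — newest first]: 90 @ $7.75 = $697.50
Jun 17, 145 sold [LIFO — newest first]: 145 @ $7.75 = $1,123.75
Total COGS = $790.55 + $1,166.55 + $697.50 + $1,123.75 = $3,778.35
Ending inventory: 71 @ $9.35 + 127 @ $7.75 = $1,648.10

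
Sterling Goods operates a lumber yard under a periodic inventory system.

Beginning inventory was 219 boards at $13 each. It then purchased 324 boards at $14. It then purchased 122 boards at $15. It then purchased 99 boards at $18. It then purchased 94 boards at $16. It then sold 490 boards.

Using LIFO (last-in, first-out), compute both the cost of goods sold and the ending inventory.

COGS = $7,566; ending inventory = $4,933

Sale 1 (490) [LIFO — newest first]: 94 @ $16 + 99 @ $18 + 122 @ $15 + 175 @ $14 = $7,566
Ending inventory: 219 @ $13 + 149 @ $14 = $4,933
Check: goods available $12,499 = COGS $7,566 + ending $4,933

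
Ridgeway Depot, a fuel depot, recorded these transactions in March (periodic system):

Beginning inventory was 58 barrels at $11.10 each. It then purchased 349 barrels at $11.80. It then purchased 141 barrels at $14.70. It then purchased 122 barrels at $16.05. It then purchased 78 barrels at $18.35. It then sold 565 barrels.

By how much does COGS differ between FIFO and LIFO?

FIFO COGS: 58 @ $11.10 + 349 @ $11.80 + 141 @ $14.70 + 17 @ $16.05 = $7,107.55
LIFO COGS: 78 @ $18.35 + 122 @ $16.05 + 141 @ $14.70 + 224 @ $11.80 = $8,105.30
Difference = |$7,107.55 − $8,105.30| = $997.75

$997.75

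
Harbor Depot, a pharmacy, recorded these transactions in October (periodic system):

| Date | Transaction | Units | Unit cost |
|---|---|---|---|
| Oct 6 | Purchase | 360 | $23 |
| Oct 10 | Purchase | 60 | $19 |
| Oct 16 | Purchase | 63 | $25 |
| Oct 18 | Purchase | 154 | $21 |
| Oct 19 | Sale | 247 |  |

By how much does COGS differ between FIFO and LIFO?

FIFO COGS: 247 @ $23 = $5,681
LIFO COGS: 154 @ $21 + 63 @ $25 + 30 @ $19 = $5,379
Difference = |$5,681 − $5,379| = $302

$302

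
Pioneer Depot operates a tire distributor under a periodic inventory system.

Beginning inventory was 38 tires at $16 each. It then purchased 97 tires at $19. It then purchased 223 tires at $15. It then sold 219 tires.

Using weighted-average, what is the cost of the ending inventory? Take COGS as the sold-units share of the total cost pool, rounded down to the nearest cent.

Sale 1, sell 219: 219/358 × $5,796.00 → $3,545.59
Ending inventory (cost pool remaining) = $2,250.41

Ending inventory = $2,250.41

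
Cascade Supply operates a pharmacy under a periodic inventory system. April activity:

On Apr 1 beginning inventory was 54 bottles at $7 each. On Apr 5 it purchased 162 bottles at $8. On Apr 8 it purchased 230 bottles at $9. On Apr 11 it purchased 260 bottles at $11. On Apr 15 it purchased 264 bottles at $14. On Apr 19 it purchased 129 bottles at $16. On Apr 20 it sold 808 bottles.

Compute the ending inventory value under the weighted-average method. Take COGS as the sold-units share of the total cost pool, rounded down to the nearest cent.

Ending inventory = $3,273.82

Apr 20, sell 808: 808/1099 × $12,364.00 → $9,090.18
Ending inventory (cost pool remaining) = $3,273.82
Check: goods available $12,364.00 = COGS $9,090.18 + ending $3,273.82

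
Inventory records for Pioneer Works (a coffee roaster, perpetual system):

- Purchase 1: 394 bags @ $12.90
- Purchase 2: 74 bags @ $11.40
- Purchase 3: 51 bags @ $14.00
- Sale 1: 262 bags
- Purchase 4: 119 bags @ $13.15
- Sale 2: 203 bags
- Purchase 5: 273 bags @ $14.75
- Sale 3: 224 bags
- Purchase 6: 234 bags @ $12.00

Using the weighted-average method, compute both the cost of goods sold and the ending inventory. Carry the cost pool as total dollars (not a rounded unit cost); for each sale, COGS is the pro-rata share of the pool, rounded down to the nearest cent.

COGS = $9,116.01; ending inventory = $5,923.79

After Purchase 1: 394 on hand, pool $5,082.60 (≈ $12.9000 each)
After Purchase 2: 468 on hand, pool $5,926.20 (≈ $12.6628 each)
After Purchase 3: 519 on hand, pool $6,640.20 (≈ $12.7942 each)
Sale 1, sell 262: 262/519 × $6,640.20 → $3,352.08
After Purchase 4: 376 on hand, pool $4,852.97 (≈ $12.9068 each)
Sale 2, sell 203: 203/376 × $4,852.97 → $2,620.08
After Purchase 5: 446 on hand, pool $6,259.64 (≈ $14.0351 each)
Sale 3, sell 224: 224/446 × $6,259.64 → $3,143.85
After Purchase 6: 456 on hand, pool $5,923.79 (≈ $12.9908 each)
Total COGS = $3,352.08 + $2,620.08 + $3,143.85 = $9,116.01
Ending inventory (cost pool remaining) = $5,923.79
Check: goods available $15,039.80 = COGS $9,116.01 + ending $5,923.79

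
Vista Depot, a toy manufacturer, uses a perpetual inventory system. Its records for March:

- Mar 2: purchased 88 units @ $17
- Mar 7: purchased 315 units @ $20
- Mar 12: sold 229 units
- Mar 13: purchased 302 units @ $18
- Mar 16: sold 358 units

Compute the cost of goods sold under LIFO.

Mar 12, 229 sold [LIFO — newest first]: 229 @ $20 = $4,580
Mar 16, 358 sold [LIFO — newest first]: 302 @ $18 + 56 @ $20 = $6,556
Total COGS = $4,580 + $6,556 = $11,136
Ending inventory: 88 @ $17 + 30 @ $20 = $2,096

COGS = $11,136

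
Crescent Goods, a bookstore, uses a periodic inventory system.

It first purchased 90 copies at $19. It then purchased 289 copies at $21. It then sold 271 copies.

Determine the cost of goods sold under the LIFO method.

Sale 1 (271) [LIFO — newest first]: 271 @ $21 = $5,691
Ending inventory: 90 @ $19 + 18 @ $21 = $2,088

COGS = $5,691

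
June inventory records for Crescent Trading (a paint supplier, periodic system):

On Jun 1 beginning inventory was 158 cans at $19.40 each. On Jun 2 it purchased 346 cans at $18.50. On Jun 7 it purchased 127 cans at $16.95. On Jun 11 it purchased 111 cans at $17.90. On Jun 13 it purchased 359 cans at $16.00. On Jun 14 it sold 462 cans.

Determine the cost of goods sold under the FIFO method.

COGS = $8,689.20

Jun 14, 462 sold [FIFO — oldest first]: 158 @ $19.40 + 304 @ $18.50 = $8,689.20
Ending inventory: 42 @ $18.50 + 127 @ $16.95 + 111 @ $17.90 + 359 @ $16.00 = $10,660.55
Check: goods available $19,349.75 = COGS $8,689.20 + ending $10,660.55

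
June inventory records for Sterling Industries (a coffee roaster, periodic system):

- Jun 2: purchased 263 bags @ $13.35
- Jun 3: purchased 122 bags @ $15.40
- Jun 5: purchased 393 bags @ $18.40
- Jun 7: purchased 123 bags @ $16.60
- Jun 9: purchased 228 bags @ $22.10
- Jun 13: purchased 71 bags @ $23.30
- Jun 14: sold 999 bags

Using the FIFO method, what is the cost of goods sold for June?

Jun 14, 999 sold [FIFO — oldest first]: 263 @ $13.35 + 122 @ $15.40 + 393 @ $18.40 + 123 @ $16.60 + 98 @ $22.10 = $16,828.65
Ending inventory: 130 @ $22.10 + 71 @ $23.30 = $4,527.30
Check: goods available $21,355.95 = COGS $16,828.65 + ending $4,527.30

COGS = $16,828.65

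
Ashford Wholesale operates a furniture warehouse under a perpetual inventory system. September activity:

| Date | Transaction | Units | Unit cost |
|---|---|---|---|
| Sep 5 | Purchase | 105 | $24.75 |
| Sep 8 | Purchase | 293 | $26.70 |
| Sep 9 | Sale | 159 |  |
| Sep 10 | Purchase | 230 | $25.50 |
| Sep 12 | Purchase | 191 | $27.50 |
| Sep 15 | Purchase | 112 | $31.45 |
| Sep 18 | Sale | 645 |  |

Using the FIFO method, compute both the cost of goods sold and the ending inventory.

Sep 9, 159 sold [FIFO — oldest first]: 105 @ $24.75 + 54 @ $26.70 = $4,040.55
Sep 18, 645 sold [FIFO — oldest first]: 239 @ $26.70 + 230 @ $25.50 + 176 @ $27.50 = $17,086.30
Total COGS = $4,040.55 + $17,086.30 = $21,126.85
Ending inventory: 15 @ $27.50 + 112 @ $31.45 = $3,934.90

COGS = $21,126.85; ending inventory = $3,934.90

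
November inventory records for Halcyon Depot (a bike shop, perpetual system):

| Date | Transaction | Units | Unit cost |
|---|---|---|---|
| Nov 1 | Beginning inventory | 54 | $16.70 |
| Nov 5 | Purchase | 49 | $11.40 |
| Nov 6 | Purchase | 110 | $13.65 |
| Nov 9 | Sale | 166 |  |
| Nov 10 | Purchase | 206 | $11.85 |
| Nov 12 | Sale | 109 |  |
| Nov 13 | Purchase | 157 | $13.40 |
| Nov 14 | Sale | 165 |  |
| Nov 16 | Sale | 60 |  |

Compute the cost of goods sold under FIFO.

Nov 9, 166 sold [FIFO — oldest first]: 54 @ $16.70 + 49 @ $11.40 + 63 @ $13.65 = $2,320.35
Nov 12, 109 sold [FIFO — oldest first]: 47 @ $13.65 + 62 @ $11.85 = $1,376.25
Nov 14, 165 sold [FIFO — oldest first]: 144 @ $11.85 + 21 @ $13.40 = $1,987.80
Nov 16, 60 sold [FIFO — oldest first]: 60 @ $13.40 = $804.00
Total COGS = $2,320.35 + $1,376.25 + $1,987.80 + $804.00 = $6,488.40
Ending inventory: 76 @ $13.40 = $1,018.40
Check: goods available $7,506.80 = COGS $6,488.40 + ending $1,018.40

COGS = $6,488.40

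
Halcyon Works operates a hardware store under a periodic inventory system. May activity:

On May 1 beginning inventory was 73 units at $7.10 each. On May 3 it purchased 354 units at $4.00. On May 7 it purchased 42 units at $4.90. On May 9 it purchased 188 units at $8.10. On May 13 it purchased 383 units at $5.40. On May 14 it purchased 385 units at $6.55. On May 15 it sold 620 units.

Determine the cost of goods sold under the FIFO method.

COGS = $3,363.20

May 15, 620 sold [FIFO — oldest first]: 73 @ $7.10 + 354 @ $4.00 + 42 @ $4.90 + 151 @ $8.10 = $3,363.20
Ending inventory: 37 @ $8.10 + 383 @ $5.40 + 385 @ $6.55 = $4,889.65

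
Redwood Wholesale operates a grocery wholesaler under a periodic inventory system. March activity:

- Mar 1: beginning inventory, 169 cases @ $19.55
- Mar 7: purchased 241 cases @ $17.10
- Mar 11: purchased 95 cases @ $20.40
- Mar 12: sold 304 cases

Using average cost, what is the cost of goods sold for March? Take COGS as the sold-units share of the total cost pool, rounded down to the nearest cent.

Mar 12, sell 304: 304/505 × $9,363.05 → $5,636.37
Ending inventory (cost pool remaining) = $3,726.68

COGS = $5,636.37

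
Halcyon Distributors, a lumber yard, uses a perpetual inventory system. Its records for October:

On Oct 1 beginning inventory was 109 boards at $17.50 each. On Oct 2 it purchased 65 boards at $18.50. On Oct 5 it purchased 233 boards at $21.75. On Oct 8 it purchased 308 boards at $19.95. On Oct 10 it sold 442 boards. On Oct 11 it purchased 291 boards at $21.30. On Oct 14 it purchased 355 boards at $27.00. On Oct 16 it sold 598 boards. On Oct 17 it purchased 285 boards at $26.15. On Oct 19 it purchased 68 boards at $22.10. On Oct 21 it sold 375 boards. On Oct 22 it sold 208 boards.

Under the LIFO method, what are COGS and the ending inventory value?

Oct 10, 442 sold [LIFO — newest first]: 308 @ $19.95 + 134 @ $21.75 = $9,059.10
Oct 16, 598 sold [LIFO — newest first]: 355 @ $27.00 + 243 @ $21.30 = $14,760.90
Oct 21, 375 sold [LIFO — newest first]: 68 @ $22.10 + 285 @ $26.15 + 22 @ $21.30 = $9,424.15
Oct 22, 208 sold [LIFO — newest first]: 26 @ $21.30 + 99 @ $21.75 + 65 @ $18.50 + 18 @ $17.50 = $4,224.55
Total COGS = $9,059.10 + $14,760.90 + $9,424.15 + $4,224.55 = $37,468.70
Ending inventory: 91 @ $17.50 = $1,592.50
Check: goods available $39,061.20 = COGS $37,468.70 + ending $1,592.50

COGS = $37,468.70; ending inventory = $1,592.50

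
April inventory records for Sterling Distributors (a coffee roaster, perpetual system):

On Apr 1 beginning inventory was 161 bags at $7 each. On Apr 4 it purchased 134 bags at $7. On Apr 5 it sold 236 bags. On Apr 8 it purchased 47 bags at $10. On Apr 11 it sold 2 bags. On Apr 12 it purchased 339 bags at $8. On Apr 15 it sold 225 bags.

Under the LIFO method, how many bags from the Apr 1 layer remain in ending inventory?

59

Apr 5, 236 sold [LIFO — newest first]: 134 @ $7 + 102 @ $7 = $1,652
Apr 11, 2 sold [LIFO — newest first]: 2 @ $10 = $20
Apr 15, 225 sold [LIFO — newest first]: 225 @ $8 = $1,800
Total COGS = $1,652 + $20 + $1,800 = $3,472
Ending inventory: 59 @ $7 + 45 @ $10 + 114 @ $8 = $1,775
Check: goods available $5,247 = COGS $3,472 + ending $1,775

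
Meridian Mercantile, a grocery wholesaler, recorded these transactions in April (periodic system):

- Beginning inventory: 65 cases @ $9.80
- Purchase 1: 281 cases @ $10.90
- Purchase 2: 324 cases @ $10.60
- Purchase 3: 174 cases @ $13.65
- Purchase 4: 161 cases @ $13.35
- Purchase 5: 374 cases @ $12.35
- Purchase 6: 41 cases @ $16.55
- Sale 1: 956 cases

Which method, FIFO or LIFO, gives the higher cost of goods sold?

FIFO COGS: 65 @ $9.80 + 281 @ $10.90 + 324 @ $10.60 + 174 @ $13.65 + 112 @ $13.35 = $11,004.60
LIFO COGS: 41 @ $16.55 + 374 @ $12.35 + 161 @ $13.35 + 174 @ $13.65 + 206 @ $10.60 = $12,005.50

LIFO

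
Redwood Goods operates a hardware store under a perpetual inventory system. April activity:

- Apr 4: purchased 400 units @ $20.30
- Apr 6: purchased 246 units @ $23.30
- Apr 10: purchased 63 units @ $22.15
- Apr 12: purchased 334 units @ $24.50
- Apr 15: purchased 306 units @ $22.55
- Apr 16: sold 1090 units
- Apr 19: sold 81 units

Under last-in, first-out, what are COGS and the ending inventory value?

COGS = $26,717.15; ending inventory = $3,613.40

Apr 16, 1090 sold [LIFO — newest first]: 306 @ $22.55 + 334 @ $24.50 + 63 @ $22.15 + 246 @ $23.30 + 141 @ $20.30 = $25,072.85
Apr 19, 81 sold [LIFO — newest first]: 81 @ $20.30 = $1,644.30
Total COGS = $25,072.85 + $1,644.30 = $26,717.15
Ending inventory: 178 @ $20.30 = $3,613.40
Check: goods available $30,330.55 = COGS $26,717.15 + ending $3,613.40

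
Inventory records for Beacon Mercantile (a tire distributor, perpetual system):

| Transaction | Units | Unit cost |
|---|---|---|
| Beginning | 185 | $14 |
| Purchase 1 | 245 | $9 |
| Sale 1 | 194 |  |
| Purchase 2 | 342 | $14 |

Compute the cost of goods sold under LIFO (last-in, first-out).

Sale 1 (194) [LIFO — newest first]: 194 @ $9 = $1,746
Ending inventory: 185 @ $14 + 51 @ $9 + 342 @ $14 = $7,837

COGS = $1,746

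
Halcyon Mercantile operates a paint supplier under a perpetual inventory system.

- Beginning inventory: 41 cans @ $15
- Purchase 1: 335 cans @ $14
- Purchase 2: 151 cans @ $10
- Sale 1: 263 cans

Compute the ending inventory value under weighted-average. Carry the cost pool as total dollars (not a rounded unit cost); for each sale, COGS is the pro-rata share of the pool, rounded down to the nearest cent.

After Beginning: 41 on hand, pool $615.00 (≈ $15.0000 each)
After Purchase 1: 376 on hand, pool $5,305.00 (≈ $14.1090 each)
After Purchase 2: 527 on hand, pool $6,815.00 (≈ $12.9317 each)
Sale 1, sell 263: 263/527 × $6,815.00 → $3,401.03
Ending inventory (cost pool remaining) = $3,413.97
Check: goods available $6,815.00 = COGS $3,401.03 + ending $3,413.97

Ending inventory = $3,413.97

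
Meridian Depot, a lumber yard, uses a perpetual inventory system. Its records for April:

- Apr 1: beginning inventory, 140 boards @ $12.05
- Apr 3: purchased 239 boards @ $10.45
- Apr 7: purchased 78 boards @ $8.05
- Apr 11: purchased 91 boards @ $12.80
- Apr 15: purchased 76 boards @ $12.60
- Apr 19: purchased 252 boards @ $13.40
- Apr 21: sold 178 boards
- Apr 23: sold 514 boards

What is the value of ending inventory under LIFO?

Ending inventory = $2,146.80

Apr 21, 178 sold [LIFO — newest first]: 178 @ $13.40 = $2,385.20
Apr 23, 514 sold [LIFO — newest first]: 74 @ $13.40 + 76 @ $12.60 + 91 @ $12.80 + 78 @ $8.05 + 195 @ $10.45 = $5,779.65
Total COGS = $2,385.20 + $5,779.65 = $8,164.85
Ending inventory: 140 @ $12.05 + 44 @ $10.45 = $2,146.80
Check: goods available $10,311.65 = COGS $8,164.85 + ending $2,146.80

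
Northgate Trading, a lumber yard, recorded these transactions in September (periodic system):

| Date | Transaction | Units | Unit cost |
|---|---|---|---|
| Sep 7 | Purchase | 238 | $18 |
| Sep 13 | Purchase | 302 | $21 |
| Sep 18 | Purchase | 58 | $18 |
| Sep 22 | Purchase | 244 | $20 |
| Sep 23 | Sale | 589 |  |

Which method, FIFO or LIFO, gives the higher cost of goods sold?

LIFO

FIFO COGS: 238 @ $18 + 302 @ $21 + 49 @ $18 = $11,508
LIFO COGS: 244 @ $20 + 58 @ $18 + 287 @ $21 = $11,951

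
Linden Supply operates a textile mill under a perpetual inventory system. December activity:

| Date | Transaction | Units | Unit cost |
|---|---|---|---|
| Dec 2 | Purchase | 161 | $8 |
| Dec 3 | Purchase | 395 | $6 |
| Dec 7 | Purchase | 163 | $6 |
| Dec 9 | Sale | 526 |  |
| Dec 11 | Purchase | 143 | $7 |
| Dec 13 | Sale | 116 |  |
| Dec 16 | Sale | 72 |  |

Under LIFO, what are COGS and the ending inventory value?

COGS = $4,453; ending inventory = $1,184

Dec 9, 526 sold [LIFO — newest first]: 163 @ $6 + 363 @ $6 = $3,156
Dec 13, 116 sold [LIFO — newest first]: 116 @ $7 = $812
Dec 16, 72 sold [LIFO — newest first]: 27 @ $7 + 32 @ $6 + 13 @ $8 = $485
Total COGS = $3,156 + $812 + $485 = $4,453
Ending inventory: 148 @ $8 = $1,184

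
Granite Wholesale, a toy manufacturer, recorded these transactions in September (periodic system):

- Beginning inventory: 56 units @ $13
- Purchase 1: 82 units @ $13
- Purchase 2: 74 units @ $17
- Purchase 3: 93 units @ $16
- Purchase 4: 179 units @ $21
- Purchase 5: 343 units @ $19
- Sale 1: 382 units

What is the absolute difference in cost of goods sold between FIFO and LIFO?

$1,179

FIFO COGS: 56 @ $13 + 82 @ $13 + 74 @ $17 + 93 @ $16 + 77 @ $21 = $6,157
LIFO COGS: 343 @ $19 + 39 @ $21 = $7,336
Difference = |$6,157 − $7,336| = $1,179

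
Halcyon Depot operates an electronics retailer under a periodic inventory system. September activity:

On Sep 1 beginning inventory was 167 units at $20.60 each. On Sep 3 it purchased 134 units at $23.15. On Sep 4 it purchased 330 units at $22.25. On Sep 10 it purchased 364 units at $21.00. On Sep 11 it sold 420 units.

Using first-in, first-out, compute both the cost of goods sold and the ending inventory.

COGS = $9,190.05; ending inventory = $12,338.75

Sep 11, 420 sold [FIFO — oldest first]: 167 @ $20.60 + 134 @ $23.15 + 119 @ $22.25 = $9,190.05
Ending inventory: 211 @ $22.25 + 364 @ $21.00 = $12,338.75
Check: goods available $21,528.80 = COGS $9,190.05 + ending $12,338.75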